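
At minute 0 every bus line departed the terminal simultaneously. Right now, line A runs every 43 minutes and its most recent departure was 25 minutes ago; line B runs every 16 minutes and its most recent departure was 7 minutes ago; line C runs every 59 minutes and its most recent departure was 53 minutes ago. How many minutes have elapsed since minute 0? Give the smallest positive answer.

18343

The moduli are pairwise coprime; N = 43·16·59 = 40592.
N/43 = 944; 944 ≡ 41 (mod 43); 41·21 ≡ 1, so inverse 21.
N/16 = 2537; 2537 ≡ 9 (mod 16); 9·9 ≡ 1, so inverse 9.
N/59 = 688; 688 ≡ 39 (mod 59); 39·56 ≡ 1, so inverse 56.
t ≡ 25·944·21 + 7·2537·9 + 53·688·56 = 2697415.
2697415 mod 40592 = 18343.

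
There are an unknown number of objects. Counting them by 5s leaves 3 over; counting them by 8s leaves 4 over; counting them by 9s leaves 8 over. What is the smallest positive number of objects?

Combine the congruences pairwise.
From N ≡ 3 (mod 5) write N = 3 + 5t. Substituting into N ≡ 4 (mod 8) gives 5t ≡ 1 (mod 8), and since 5⁻¹ ≡ 5 (mod 8), t ≡ 5. Hence N ≡ 3 + 5·5 = 28 (mod 40).
From N ≡ 28 (mod 40) write N = 28 + 40t. Substituting into N ≡ 8 (mod 9) gives 40t ≡ 7 (mod 9), and since 4⁻¹ ≡ 7 (mod 9), t ≡ 4. Hence N ≡ 28 + 40·4 = 188 (mod 360).

188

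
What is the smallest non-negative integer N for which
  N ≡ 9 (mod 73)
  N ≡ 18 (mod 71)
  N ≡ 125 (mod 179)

From N ≡ 9 (mod 73) write N = 9 + 73t. Substituting into N ≡ 18 (mod 71) gives 73t ≡ 9 (mod 71), and since 2⁻¹ ≡ 36 (mod 71), t ≡ 40. Hence N ≡ 9 + 73·40 = 2929 (mod 5183).
From N ≡ 2929 (mod 5183) write N = 2929 + 5183t. Substituting into N ≡ 125 (mod 179) gives 5183t ≡ 60 (mod 179), and since 171⁻¹ ≡ 67 (mod 179), t ≡ 82. Hence N ≡ 2929 + 5183·82 = 427935 (mod 927757).

427935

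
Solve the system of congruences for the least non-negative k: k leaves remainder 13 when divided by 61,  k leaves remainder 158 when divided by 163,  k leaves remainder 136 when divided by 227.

The moduli are pairwise coprime; N = 61·163·227 = 2257061.
N/61 = 37001; 37001 ≡ 35 (mod 61); 35·7 ≡ 1, so inverse 7.
N/163 = 13847; 13847 ≡ 155 (mod 163); 155·61 ≡ 1, so inverse 61.
N/227 = 9943; 9943 ≡ 182 (mod 227); 182·116 ≡ 1, so inverse 116.
k ≡ 13·37001·7 + 158·13847·61 + 136·9943·116 = 293685245.
293685245 mod 2257061 = 267315.

267315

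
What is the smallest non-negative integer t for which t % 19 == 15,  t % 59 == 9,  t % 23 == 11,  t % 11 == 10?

The moduli are pairwise coprime; N = 19·59·23·11 = 283613.
N/19 = 14927; 14927 ≡ 12 (mod 19); 12·8 ≡ 1, so inverse 8.
N/59 = 4807; 4807 ≡ 28 (mod 59); 28·19 ≡ 1, so inverse 19.
N/23 = 12331; 12331 ≡ 3 (mod 23); 3·8 ≡ 1, so inverse 8.
N/11 = 25783; 25783 ≡ 10 (mod 11); 10·10 ≡ 1, so inverse 10.
t ≡ 15·14927·8 + 9·4807·19 + 11·12331·8 + 10·25783·10 = 6276665.
6276665 mod 283613 = 37179.

37179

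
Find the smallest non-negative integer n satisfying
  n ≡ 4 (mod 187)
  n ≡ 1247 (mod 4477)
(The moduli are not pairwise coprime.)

gcd(187, 4477) = 11 and 11 | (1247 − 4), so the pair is consistent; merging gives n ≡ 50494 (mod 76109), where 76109 = lcm(187, 4477).
The solution is unique modulo lcm(187, 4477) = 76109.

50494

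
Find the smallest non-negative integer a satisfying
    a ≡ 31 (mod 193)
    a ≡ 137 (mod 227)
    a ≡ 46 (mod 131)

2599741

The moduli are pairwise coprime; N = 193·227·131 = 5739241.
N/193 = 29737; 29737 ≡ 15 (mod 193); 15·103 ≡ 1, so inverse 103.
N/227 = 25283; 25283 ≡ 86 (mod 227); 86·66 ≡ 1, so inverse 66.
N/131 = 43811; 43811 ≡ 57 (mod 131); 57·23 ≡ 1, so inverse 23.
a ≡ 31·29737·103 + 137·25283·66 + 46·43811·23 = 369911165.
369911165 mod 5739241 = 2599741.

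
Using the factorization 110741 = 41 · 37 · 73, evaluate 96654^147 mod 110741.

Mod 41: 96654 ≡ 17; by Fermat, exponent reduces to 147 mod 40 = 27; 17^27 ≡ 28 (mod 41).
Mod 37: 96654 ≡ 10; by Fermat, exponent reduces to 147 mod 36 = 3; 10^3 ≡ 1 (mod 37).
Mod 73: 96654 ≡ 2; by Fermat, exponent reduces to 147 mod 72 = 3; 2^3 ≡ 8 (mod 73).
Combine by CRT: x ≡ 28 (mod 41), x ≡ 1 (mod 37), x ≡ 8 (mod 73) ⇒ x ≡ 22127 (mod 110741).

22127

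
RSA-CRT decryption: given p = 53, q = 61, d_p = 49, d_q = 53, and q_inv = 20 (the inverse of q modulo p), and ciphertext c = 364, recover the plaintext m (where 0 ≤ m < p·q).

m₁ = c^(d_p) mod p: c ≡ 46 (mod 53), and 46^49 mod 53 = 36.
m₂ = c^(d_q) mod q: c ≡ 59 (mod 61), and 59^53 mod 61 = 10.
h = q_inv·(m₁ − m₂) mod p = 20·(36 − 10) mod 53 = 43.
m = m₂ + h·q = 10 + 43·61 = 2633.

2633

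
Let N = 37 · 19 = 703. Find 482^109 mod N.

482

Mod 37: 482 ≡ 1; by Fermat, exponent reduces to 109 mod 36 = 1; 1^1 ≡ 1 (mod 37).
Mod 19: 482 ≡ 7; by Fermat, exponent reduces to 109 mod 18 = 1; 7^1 ≡ 7 (mod 19).
Combine by CRT: x ≡ 1 (mod 37), x ≡ 7 (mod 19) ⇒ x ≡ 482 (mod 703).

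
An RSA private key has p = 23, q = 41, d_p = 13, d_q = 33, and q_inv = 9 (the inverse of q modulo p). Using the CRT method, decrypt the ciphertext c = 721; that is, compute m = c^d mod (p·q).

432

m₁ = c^(d_p) mod p: c ≡ 8 (mod 23), and 8^13 mod 23 = 18.
m₂ = c^(d_q) mod q: c ≡ 24 (mod 41), and 24^33 mod 41 = 22.
h = q_inv·(m₁ − m₂) mod p = 9·(18 − 22) mod 23 = 10.
m = m₂ + h·q = 22 + 10·41 = 432.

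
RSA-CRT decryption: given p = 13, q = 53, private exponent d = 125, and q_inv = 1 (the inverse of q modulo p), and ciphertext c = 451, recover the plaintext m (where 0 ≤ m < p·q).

445

d_p = d mod (p−1) = 125 mod 12 = 5; d_q = d mod (q−1) = 21.
m₁ = c^(d_p) mod p: c ≡ 9 (mod 13), and 9^5 mod 13 = 3.
m₂ = c^(d_q) mod q: c ≡ 27 (mod 53), and 27^21 mod 53 = 21.
h = q_inv·(m₁ − m₂) mod p = 1·(3 − 21) mod 13 = 8.
m = m₂ + h·q = 21 + 8·53 = 445.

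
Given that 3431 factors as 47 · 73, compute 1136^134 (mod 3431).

3082

Mod 47: 1136 ≡ 8; by Fermat, exponent reduces to 134 mod 46 = 42; 8^42 ≡ 27 (mod 47).
Mod 73: 1136 ≡ 41; by Fermat, exponent reduces to 134 mod 72 = 62; 41^62 ≡ 16 (mod 73).
Combine by CRT: x ≡ 27 (mod 47), x ≡ 16 (mod 73) ⇒ x ≡ 3082 (mod 3431).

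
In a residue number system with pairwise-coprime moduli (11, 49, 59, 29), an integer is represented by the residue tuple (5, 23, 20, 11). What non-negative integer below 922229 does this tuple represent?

316024

Combine the congruences pairwise.
From x ≡ 5 (mod 11) write x = 5 + 11t. Substituting into x ≡ 23 (mod 49) gives 11t ≡ 18 (mod 49), and since 11⁻¹ ≡ 9 (mod 49), t ≡ 15. Hence x ≡ 5 + 11·15 = 170 (mod 539).
From x ≡ 170 (mod 539) write x = 170 + 539t. Substituting into x ≡ 20 (mod 59) gives 539t ≡ 27 (mod 59), and since 8⁻¹ ≡ 37 (mod 59), t ≡ 55. Hence x ≡ 170 + 539·55 = 29815 (mod 31801).
From x ≡ 29815 (mod 31801) write x = 29815 + 31801t. Substituting into x ≡ 11 (mod 29) gives 31801t ≡ 8 (mod 29), and since 17⁻¹ ≡ 12 (mod 29), t ≡ 9. Hence x ≡ 29815 + 31801·9 = 316024 (mod 922229).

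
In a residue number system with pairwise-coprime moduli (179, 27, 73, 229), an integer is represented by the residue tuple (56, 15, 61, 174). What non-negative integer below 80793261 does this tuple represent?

The moduli are pairwise coprime; N = 179·27·73·229 = 80793261.
N/179 = 451359; 451359 ≡ 100 (mod 179); 100·145 ≡ 1, so inverse 145.
N/27 = 2992343; 2992343 ≡ 14 (mod 27); 14·2 ≡ 1, so inverse 2.
N/73 = 1106757; 1106757 ≡ 4 (mod 73); 4·55 ≡ 1, so inverse 55.
N/229 = 352809; 352809 ≡ 149 (mod 229); 149·83 ≡ 1, so inverse 83.
x ≡ 56·451359·145 + 15·2992343·2 + 61·1106757·55 + 174·352809·83 = 12563242683.
12563242683 mod 80793261 = 40287228.

40287228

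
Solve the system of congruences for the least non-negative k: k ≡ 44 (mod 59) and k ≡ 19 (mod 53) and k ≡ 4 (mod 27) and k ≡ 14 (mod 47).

From k ≡ 44 (mod 59) write k = 44 + 59t. Substituting into k ≡ 19 (mod 53) gives 59t ≡ 28 (mod 53), and since 6⁻¹ ≡ 9 (mod 53), t ≡ 40. Hence k ≡ 44 + 59·40 = 2404 (mod 3127).
From k ≡ 2404 (mod 3127) write k = 2404 + 3127t. Substituting into k ≡ 4 (mod 27) gives 3127t ≡ 3 (mod 27), and since 22⁻¹ ≡ 16 (mod 27), t ≡ 21. Hence k ≡ 2404 + 3127·21 = 68071 (mod 84429).
From k ≡ 68071 (mod 84429) write k = 68071 + 84429t. Substituting into k ≡ 14 (mod 47) gives 84429t ≡ 46 (mod 47), and since 17⁻¹ ≡ 36 (mod 47), t ≡ 11. Hence k ≡ 68071 + 84429·11 = 996790 (mod 3968163).

996790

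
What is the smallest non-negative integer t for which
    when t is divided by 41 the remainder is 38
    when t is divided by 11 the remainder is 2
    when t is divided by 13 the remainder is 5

5491

The moduli are pairwise coprime; N = 41·11·13 = 5863.
N/41 = 143; 143 ≡ 20 (mod 41); 20·39 ≡ 1, so inverse 39.
N/11 = 533; 533 ≡ 5 (mod 11); 5·9 ≡ 1, so inverse 9.
N/13 = 451; 451 ≡ 9 (mod 13); 9·3 ≡ 1, so inverse 3.
t ≡ 38·143·39 + 2·533·9 + 5·451·3 = 228285.
228285 mod 5863 = 5491.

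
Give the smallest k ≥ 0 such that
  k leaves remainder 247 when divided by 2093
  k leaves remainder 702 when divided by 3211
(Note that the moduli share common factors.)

Combine the congruences pairwise.
gcd(2093, 3211) = 13 and 13 | (702 − 247), so the pair is consistent; merging gives k ≡ 450242 (mod 516971), where 516971 = lcm(2093, 3211).
The solution is unique modulo lcm(2093, 3211) = 516971.

450242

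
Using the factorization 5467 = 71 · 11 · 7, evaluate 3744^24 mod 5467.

3347

Mod 71: 3744 ≡ 52; 52^24 ≡ 10 (mod 71).
Mod 11: 3744 ≡ 4; by Fermat, exponent reduces to 24 mod 10 = 4; 4^4 ≡ 3 (mod 11).
Mod 7: 3744 ≡ 6; since 6 | 24, by Fermat 6^24 ≡ 1 (mod 7).
Combine by CRT: x ≡ 10 (mod 71), x ≡ 3 (mod 11), x ≡ 1 (mod 7) ⇒ x ≡ 3347 (mod 5467).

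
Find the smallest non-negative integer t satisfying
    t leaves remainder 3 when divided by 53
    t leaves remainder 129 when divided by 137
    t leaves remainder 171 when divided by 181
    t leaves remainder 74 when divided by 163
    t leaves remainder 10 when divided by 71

6662348626

The moduli are pairwise coprime; N = 53·137·181·163·71 = 15209711093.
N/53 = 286975681; 286975681 ≡ 26 (mod 53); 26·51 ≡ 1, so inverse 51.
N/137 = 111019789; 111019789 ≡ 58 (mod 137); 58·26 ≡ 1, so inverse 26.
N/181 = 84031553; 84031553 ≡ 131 (mod 181); 131·76 ≡ 1, so inverse 76.
N/163 = 93311111; 93311111 ≡ 131 (mod 163); 131·56 ≡ 1, so inverse 56.
N/71 = 214221283; 214221283 ≡ 12 (mod 71); 12·6 ≡ 1, so inverse 6.
t ≡ 3·286975681·51 + 129·111019789·26 + 171·84031553·76 + 74·93311111·56 + 10·214221283·6 = 1907876235251.
1907876235251 mod 15209711093 = 6662348626.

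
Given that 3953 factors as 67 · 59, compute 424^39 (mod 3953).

Mod 67: 424 ≡ 22; 22^39 ≡ 25 (mod 67).
Mod 59: 424 ≡ 11; 11^39 ≡ 52 (mod 59).
Combine by CRT: x ≡ 25 (mod 67), x ≡ 52 (mod 59) ⇒ x ≡ 3710 (mod 3953).

3710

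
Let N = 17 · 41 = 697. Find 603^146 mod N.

251

Mod 17: 603 ≡ 8; by Fermat, exponent reduces to 146 mod 16 = 2; 8^2 ≡ 13 (mod 17).
Mod 41: 603 ≡ 29; by Fermat, exponent reduces to 146 mod 40 = 26; 29^26 ≡ 5 (mod 41).
Combine by CRT: x ≡ 13 (mod 17), x ≡ 5 (mod 41) ⇒ x ≡ 251 (mod 697).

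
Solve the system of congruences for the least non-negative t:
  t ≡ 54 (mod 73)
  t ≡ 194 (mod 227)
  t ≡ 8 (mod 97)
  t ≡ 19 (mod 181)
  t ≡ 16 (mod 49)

2568144945

The moduli are pairwise coprime; N = 73·227·97·181·49 = 14255915303.
N/73 = 195286511; 195286511 ≡ 50 (mod 73); 50·19 ≡ 1, so inverse 19.
N/227 = 62801389; 62801389 ≡ 23 (mod 227); 23·79 ≡ 1, so inverse 79.
N/97 = 146968199; 146968199 ≡ 7 (mod 97); 7·14 ≡ 1, so inverse 14.
N/181 = 78761963; 78761963 ≡ 175 (mod 181); 175·30 ≡ 1, so inverse 30.
N/49 = 290937047; 290937047 ≡ 37 (mod 49); 37·4 ≡ 1, so inverse 4.
t ≡ 54·195286511·19 + 194·62801389·79 + 8·146968199·14 + 19·78761963·30 + 16·290937047·4 = 1242832776306.
1242832776306 mod 14255915303 = 2568144945.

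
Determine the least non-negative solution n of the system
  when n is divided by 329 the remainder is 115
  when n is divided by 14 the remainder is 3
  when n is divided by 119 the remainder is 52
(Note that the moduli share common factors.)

gcd(329, 14) = 7 and 7 | (3 − 115), so the pair is consistent; merging gives n ≡ 115 (mod 658), where 658 = lcm(329, 14).
gcd(658, 119) = 7 and 7 | (52 − 115), so the pair is consistent; merging gives n ≡ 10643 (mod 11186), where 11186 = lcm(658, 119).
The solution is unique modulo lcm(329, 14, 119) = 11186.

10643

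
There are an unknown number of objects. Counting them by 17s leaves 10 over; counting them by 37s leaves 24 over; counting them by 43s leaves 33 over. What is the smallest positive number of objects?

21447

The moduli are pairwise coprime; M = 17·37·43 = 27047.
M/17 = 1591; 1591 ≡ 10 (mod 17); 10·12 ≡ 1, so inverse 12.
M/37 = 731; 731 ≡ 28 (mod 37); 28·4 ≡ 1, so inverse 4.
M/43 = 629; 629 ≡ 27 (mod 43); 27·8 ≡ 1, so inverse 8.
N ≡ 10·1591·12 + 24·731·4 + 33·629·8 = 427152.
427152 mod 27047 = 21447.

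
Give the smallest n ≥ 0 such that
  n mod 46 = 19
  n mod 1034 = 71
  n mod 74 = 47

624607

gcd(46, 1034) = 2 and 2 | (71 − 19), so the pair is consistent; merging gives n ≡ 6275 (mod 23782), where 23782 = lcm(46, 1034).
gcd(23782, 74) = 2 and 2 | (47 − 6275), so the pair is consistent; merging gives n ≡ 624607 (mod 879934), where 879934 = lcm(23782, 74).
The solution is unique modulo lcm(46, 1034, 74) = 879934.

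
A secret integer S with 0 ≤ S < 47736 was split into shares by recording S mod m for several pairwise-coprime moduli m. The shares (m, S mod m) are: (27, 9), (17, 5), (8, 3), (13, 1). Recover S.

27171

The moduli are pairwise coprime; N = 27·17·8·13 = 47736.
N/27 = 1768; 1768 ≡ 13 (mod 27); 13·25 ≡ 1, so inverse 25.
N/17 = 2808; 2808 ≡ 3 (mod 17); 3·6 ≡ 1, so inverse 6.
N/8 = 5967; 5967 ≡ 7 (mod 8); 7·7 ≡ 1, so inverse 7.
N/13 = 3672; 3672 ≡ 6 (mod 13); 6·11 ≡ 1, so inverse 11.
S ≡ 9·1768·25 + 5·2808·6 + 3·5967·7 + 1·3672·11 = 647739.
647739 mod 47736 = 27171.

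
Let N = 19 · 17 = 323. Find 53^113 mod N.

Mod 19: 53 ≡ 15; by Fermat, exponent reduces to 113 mod 18 = 5; 15^5 ≡ 2 (mod 19).
Mod 17: 53 ≡ 2; by Fermat, exponent reduces to 113 mod 16 = 1; 2^1 ≡ 2 (mod 17).
Combine by CRT: x ≡ 2 (mod 19), x ≡ 2 (mod 17) ⇒ x ≡ 2 (mod 323).

2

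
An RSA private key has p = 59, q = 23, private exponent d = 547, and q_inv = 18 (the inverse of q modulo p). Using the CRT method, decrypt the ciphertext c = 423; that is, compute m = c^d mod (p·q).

887

d_p = d mod (p−1) = 547 mod 58 = 25; d_q = d mod (q−1) = 19.
m₁ = c^(d_p) mod p: c ≡ 10 (mod 59), and 10^25 mod 59 = 2.
m₂ = c^(d_q) mod q: c ≡ 9 (mod 23), and 9^19 mod 23 = 13.
h = q_inv·(m₁ − m₂) mod p = 18·(2 − 13) mod 59 = 38.
m = m₂ + h·q = 13 + 38·23 = 887.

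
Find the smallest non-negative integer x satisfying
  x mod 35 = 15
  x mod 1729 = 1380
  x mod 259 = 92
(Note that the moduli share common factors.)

70540

Combine the congruences pairwise.
gcd(35, 1729) = 7 and 7 | (1380 − 15), so the pair is consistent; merging gives x ≡ 1380 (mod 8645), where 8645 = lcm(35, 1729).
gcd(8645, 259) = 7 and 7 | (92 − 1380), so the pair is consistent; merging gives x ≡ 70540 (mod 319865), where 319865 = lcm(8645, 259).
The solution is unique modulo lcm(35, 1729, 259) = 319865.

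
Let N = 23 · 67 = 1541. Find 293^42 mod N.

131

Mod 23: 293 ≡ 17; by Fermat, exponent reduces to 42 mod 22 = 20; 17^20 ≡ 16 (mod 23).
Mod 67: 293 ≡ 25; 25^42 ≡ 64 (mod 67).
Combine by CRT: x ≡ 16 (mod 23), x ≡ 64 (mod 67) ⇒ x ≡ 131 (mod 1541).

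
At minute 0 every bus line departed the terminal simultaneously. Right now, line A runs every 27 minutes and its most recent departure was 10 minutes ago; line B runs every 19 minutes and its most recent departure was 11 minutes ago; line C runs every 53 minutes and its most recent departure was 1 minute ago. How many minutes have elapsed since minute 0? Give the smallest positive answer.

2386

The moduli are pairwise coprime; N = 27·19·53 = 27189.
N/27 = 1007; 1007 ≡ 8 (mod 27); 8·17 ≡ 1, so inverse 17.
N/19 = 1431; 1431 ≡ 6 (mod 19); 6·16 ≡ 1, so inverse 16.
N/53 = 513; 513 ≡ 36 (mod 53); 36·28 ≡ 1, so inverse 28.
t ≡ 10·1007·17 + 11·1431·16 + 1·513·28 = 437410.
437410 mod 27189 = 2386.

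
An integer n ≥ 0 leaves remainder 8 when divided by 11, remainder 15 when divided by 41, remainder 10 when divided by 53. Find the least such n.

12889

From n ≡ 8 (mod 11) write n = 8 + 11t. Substituting into n ≡ 15 (mod 41) gives 11t ≡ 7 (mod 41), and since 11⁻¹ ≡ 15 (mod 41), t ≡ 23. Hence n ≡ 8 + 11·23 = 261 (mod 451).
From n ≡ 261 (mod 451) write n = 261 + 451t. Substituting into n ≡ 10 (mod 53) gives 451t ≡ 14 (mod 53), and since 27⁻¹ ≡ 2 (mod 53), t ≡ 28. Hence n ≡ 261 + 451·28 = 12889 (mod 23903).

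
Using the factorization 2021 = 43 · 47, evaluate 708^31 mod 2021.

1861

Mod 43: 708 ≡ 20; 20^31 ≡ 12 (mod 43).
Mod 47: 708 ≡ 3; 3^31 ≡ 28 (mod 47).
Combine by CRT: x ≡ 12 (mod 43), x ≡ 28 (mod 47) ⇒ x ≡ 1861 (mod 2021).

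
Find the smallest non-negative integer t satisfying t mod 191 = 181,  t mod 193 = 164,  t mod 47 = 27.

831222

The moduli are pairwise coprime; N = 191·193·47 = 1732561.
N/191 = 9071; 9071 ≡ 94 (mod 191); 94·63 ≡ 1, so inverse 63.
N/193 = 8977; 8977 ≡ 99 (mod 193); 99·39 ≡ 1, so inverse 39.
N/47 = 36863; 36863 ≡ 15 (mod 47); 15·22 ≡ 1, so inverse 22.
t ≡ 181·9071·63 + 164·8977·39 + 27·36863·22 = 182750127.
182750127 mod 1732561 = 831222.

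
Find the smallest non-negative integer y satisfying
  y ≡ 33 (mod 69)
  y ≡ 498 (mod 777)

1275

Combine the congruences pairwise.
gcd(69, 777) = 3 and 3 | (498 − 33), so the pair is consistent; merging gives y ≡ 1275 (mod 17871), where 17871 = lcm(69, 777).
The solution is unique modulo lcm(69, 777) = 17871.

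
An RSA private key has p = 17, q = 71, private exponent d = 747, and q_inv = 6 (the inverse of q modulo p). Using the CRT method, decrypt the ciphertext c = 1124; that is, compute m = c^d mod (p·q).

433

d_p = d mod (p−1) = 747 mod 16 = 11; d_q = d mod (q−1) = 47.
m₁ = c^(d_p) mod p: c ≡ 2 (mod 17), and 2^11 mod 17 = 8.
m₂ = c^(d_q) mod q: c ≡ 59 (mod 71), and 59^47 mod 71 = 7.
h = q_inv·(m₁ − m₂) mod p = 6·(8 − 7) mod 17 = 6.
m = m₂ + h·q = 7 + 6·71 = 433.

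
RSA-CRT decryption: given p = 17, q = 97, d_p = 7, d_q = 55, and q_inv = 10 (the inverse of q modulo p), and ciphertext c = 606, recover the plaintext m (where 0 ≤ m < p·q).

m₁ = c^(d_p) mod p: c ≡ 11 (mod 17), and 11^7 mod 17 = 3.
m₂ = c^(d_q) mod q: c ≡ 24 (mod 97), and 24^55 mod 97 = 54.
h = q_inv·(m₁ − m₂) mod p = 10·(3 − 54) mod 17 = 0.
m = m₂ + h·q = 54 + 0·97 = 54.

54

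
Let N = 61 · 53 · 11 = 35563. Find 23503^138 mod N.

11570

Mod 61: 23503 ≡ 18; by Fermat, exponent reduces to 138 mod 60 = 18; 18^18 ≡ 41 (mod 61).
Mod 53: 23503 ≡ 24; by Fermat, exponent reduces to 138 mod 52 = 34; 24^34 ≡ 16 (mod 53).
Mod 11: 23503 ≡ 7; by Fermat, exponent reduces to 138 mod 10 = 8; 7^8 ≡ 9 (mod 11).
Combine by CRT: x ≡ 41 (mod 61), x ≡ 16 (mod 53), x ≡ 9 (mod 11) ⇒ x ≡ 11570 (mod 35563).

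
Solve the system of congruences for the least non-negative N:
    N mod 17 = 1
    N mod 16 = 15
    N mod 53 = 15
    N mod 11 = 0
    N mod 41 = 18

The moduli are pairwise coprime; M = 17·16·53·11·41 = 6501616.
M/17 = 382448; 382448 ≡ 16 (mod 17); 16·16 ≡ 1, so inverse 16.
M/16 = 406351; 406351 ≡ 15 (mod 16); 15·15 ≡ 1, so inverse 15.
M/53 = 122672; 122672 ≡ 30 (mod 53); 30·23 ≡ 1, so inverse 23.
M/11 = 591056; 591056 ≡ 4 (mod 11); 4·3 ≡ 1, so inverse 3.
M/41 = 158576; 158576 ≡ 29 (mod 41); 29·17 ≡ 1, so inverse 17.
N ≡ 1·382448·16 + 15·406351·15 + 15·122672·23 + 0·591056·3 + 18·158576·17 = 188394239.
188394239 mod 6501616 = 6348991.

6348991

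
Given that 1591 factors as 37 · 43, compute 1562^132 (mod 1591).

408

Mod 37: 1562 ≡ 8; by Fermat, exponent reduces to 132 mod 36 = 24; 8^24 ≡ 1 (mod 37).
Mod 43: 1562 ≡ 14; by Fermat, exponent reduces to 132 mod 42 = 6; 14^6 ≡ 21 (mod 43).
Combine by CRT: x ≡ 1 (mod 37), x ≡ 21 (mod 43) ⇒ x ≡ 408 (mod 1591).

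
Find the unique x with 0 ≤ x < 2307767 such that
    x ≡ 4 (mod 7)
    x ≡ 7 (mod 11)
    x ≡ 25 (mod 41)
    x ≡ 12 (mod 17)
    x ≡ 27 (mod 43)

The moduli are pairwise coprime; N = 7·11·41·17·43 = 2307767.
N/7 = 329681; 329681 ≡ 2 (mod 7); 2·4 ≡ 1, so inverse 4.
N/11 = 209797; 209797 ≡ 5 (mod 11); 5·9 ≡ 1, so inverse 9.
N/41 = 56287; 56287 ≡ 35 (mod 41); 35·34 ≡ 1, so inverse 34.
N/17 = 135751; 135751 ≡ 6 (mod 17); 6·3 ≡ 1, so inverse 3.
N/43 = 53669; 53669 ≡ 5 (mod 43); 5·26 ≡ 1, so inverse 26.
x ≡ 4·329681·4 + 7·209797·9 + 25·56287·34 + 12·135751·3 + 27·53669·26 = 108898731.
108898731 mod 2307767 = 433682.

433682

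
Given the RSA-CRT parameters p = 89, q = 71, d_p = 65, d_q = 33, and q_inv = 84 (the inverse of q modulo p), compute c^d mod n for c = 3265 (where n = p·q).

567

m₁ = c^(d_p) mod p: c ≡ 61 (mod 89), and 61^65 mod 89 = 33.
m₂ = c^(d_q) mod q: c ≡ 70 (mod 71), and 70^33 mod 71 = 70.
h = q_inv·(m₁ − m₂) mod p = 84·(33 − 70) mod 89 = 7.
m = m₂ + h·q = 70 + 7·71 = 567.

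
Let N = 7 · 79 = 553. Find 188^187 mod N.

Mod 7: 188 ≡ 6; by Fermat, exponent reduces to 187 mod 6 = 1; 6^1 ≡ 6 (mod 7).
Mod 79: 188 ≡ 30; by Fermat, exponent reduces to 187 mod 78 = 31; 30^31 ≡ 43 (mod 79).
Combine by CRT: x ≡ 6 (mod 7), x ≡ 43 (mod 79) ⇒ x ≡ 517 (mod 553).

517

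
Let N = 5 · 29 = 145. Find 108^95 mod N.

Mod 5: 108 ≡ 3; by Fermat, exponent reduces to 95 mod 4 = 3; 3^3 ≡ 2 (mod 5).
Mod 29: 108 ≡ 21; by Fermat, exponent reduces to 95 mod 28 = 11; 21^11 ≡ 26 (mod 29).
Combine by CRT: x ≡ 2 (mod 5), x ≡ 26 (mod 29) ⇒ x ≡ 142 (mod 145).

142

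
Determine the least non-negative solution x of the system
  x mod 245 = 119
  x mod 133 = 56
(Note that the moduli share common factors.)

Combine the congruences pairwise.
gcd(245, 133) = 7 and 7 | (56 − 119), so the pair is consistent; merging gives x ≡ 854 (mod 4655), where 4655 = lcm(245, 133).
The solution is unique modulo lcm(245, 133) = 4655.

854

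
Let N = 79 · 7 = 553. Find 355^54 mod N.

302

Mod 79: 355 ≡ 39; 39^54 ≡ 65 (mod 79).
Mod 7: 355 ≡ 5; since 6 | 54, by Fermat 5^54 ≡ 1 (mod 7).
Combine by CRT: x ≡ 65 (mod 79), x ≡ 1 (mod 7) ⇒ x ≡ 302 (mod 553).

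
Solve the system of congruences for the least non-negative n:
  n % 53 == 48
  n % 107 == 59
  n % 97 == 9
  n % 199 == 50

From n ≡ 48 (mod 53) write n = 48 + 53t. Substituting into n ≡ 59 (mod 107) gives 53t ≡ 11 (mod 107), and since 53⁻¹ ≡ 105 (mod 107), t ≡ 85. Hence n ≡ 48 + 53·85 = 4553 (mod 5671).
From n ≡ 4553 (mod 5671) write n = 4553 + 5671t. Substituting into n ≡ 9 (mod 97) gives 5671t ≡ 15 (mod 97), and since 45⁻¹ ≡ 69 (mod 97), t ≡ 65. Hence n ≡ 4553 + 5671·65 = 373168 (mod 550087).
From n ≡ 373168 (mod 550087) write n = 373168 + 550087t. Substituting into n ≡ 50 (mod 199) gives 550087t ≡ 7 (mod 199), and since 51⁻¹ ≡ 160 (mod 199), t ≡ 125. Hence n ≡ 373168 + 550087·125 = 69134043 (mod 109467313).

69134043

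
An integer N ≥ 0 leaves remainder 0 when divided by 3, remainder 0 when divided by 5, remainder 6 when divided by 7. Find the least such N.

From N ≡ 0 (mod 3) write N = 0 + 3t. Substituting into N ≡ 0 (mod 5) gives 3t ≡ 0 (mod 5), and since 3⁻¹ ≡ 2 (mod 5), t ≡ 0. Hence N ≡ 0 + 3·0 = 0 (mod 15).
From N ≡ 0 (mod 15) write N = 0 + 15t. Substituting into N ≡ 6 (mod 7) gives 15t ≡ 6 (mod 7), and since 1⁻¹ ≡ 1 (mod 7), t ≡ 6. Hence N ≡ 0 + 15·6 = 90 (mod 105).

90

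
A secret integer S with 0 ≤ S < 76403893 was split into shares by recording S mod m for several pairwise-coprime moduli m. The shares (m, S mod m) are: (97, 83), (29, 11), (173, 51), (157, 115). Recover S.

26862972

The moduli are pairwise coprime; N = 97·29·173·157 = 76403893.
N/97 = 787669; 787669 ≡ 29 (mod 97); 29·87 ≡ 1, so inverse 87.
N/29 = 2634617; 2634617 ≡ 25 (mod 29); 25·7 ≡ 1, so inverse 7.
N/173 = 441641; 441641 ≡ 145 (mod 173); 145·105 ≡ 1, so inverse 105.
N/157 = 486649; 486649 ≡ 106 (mod 157); 106·40 ≡ 1, so inverse 40.
S ≡ 83·787669·87 + 11·2634617·7 + 51·441641·105 + 115·486649·40 = 10494196313.
10494196313 mod 76403893 = 26862972.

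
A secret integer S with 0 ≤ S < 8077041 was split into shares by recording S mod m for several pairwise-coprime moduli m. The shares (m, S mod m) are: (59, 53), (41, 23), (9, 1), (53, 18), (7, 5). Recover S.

2726974

The moduli are pairwise coprime; N = 59·41·9·53·7 = 8077041.
N/59 = 136899; 136899 ≡ 19 (mod 59); 19·28 ≡ 1, so inverse 28.
N/41 = 197001; 197001 ≡ 37 (mod 41); 37·10 ≡ 1, so inverse 10.
N/9 = 897449; 897449 ≡ 5 (mod 9); 5·2 ≡ 1, so inverse 2.
N/53 = 152397; 152397 ≡ 22 (mod 53); 22·41 ≡ 1, so inverse 41.
N/7 = 1153863; 1153863 ≡ 4 (mod 7); 4·2 ≡ 1, so inverse 2.
S ≡ 53·136899·28 + 23·197001·10 + 1·897449·2 + 18·152397·41 + 5·1153863·2 = 374270860.
374270860 mod 8077041 = 2726974.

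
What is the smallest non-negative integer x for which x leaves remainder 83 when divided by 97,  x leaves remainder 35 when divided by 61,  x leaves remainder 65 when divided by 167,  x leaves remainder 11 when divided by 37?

The moduli are pairwise coprime; N = 97·61·167·37 = 36561143.
N/97 = 376919; 376919 ≡ 74 (mod 97); 74·59 ≡ 1, so inverse 59.
N/61 = 599363; 599363 ≡ 38 (mod 61); 38·53 ≡ 1, so inverse 53.
N/167 = 218929; 218929 ≡ 159 (mod 167); 159·146 ≡ 1, so inverse 146.
N/37 = 988139; 988139 ≡ 17 (mod 37); 17·24 ≡ 1, so inverse 24.
x ≡ 83·376919·59 + 35·599363·53 + 65·218929·146 + 11·988139·24 = 5296095614.
5296095614 mod 36561143 = 31291022.

31291022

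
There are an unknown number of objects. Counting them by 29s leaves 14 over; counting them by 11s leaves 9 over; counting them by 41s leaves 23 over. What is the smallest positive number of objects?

From N ≡ 14 (mod 29) write N = 14 + 29t. Substituting into N ≡ 9 (mod 11) gives 29t ≡ 6 (mod 11), and since 7⁻¹ ≡ 8 (mod 11), t ≡ 4. Hence N ≡ 14 + 29·4 = 130 (mod 319).
From N ≡ 130 (mod 319) write N = 130 + 319t. Substituting into N ≡ 23 (mod 41) gives 319t ≡ 16 (mod 41), and since 32⁻¹ ≡ 9 (mod 41), t ≡ 21. Hence N ≡ 130 + 319·21 = 6829 (mod 13079).

6829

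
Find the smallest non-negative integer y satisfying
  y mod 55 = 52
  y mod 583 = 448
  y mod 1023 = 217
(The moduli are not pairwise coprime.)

Combine the congruences pairwise.
gcd(55, 583) = 11 and 11 | (448 − 52), so the pair is consistent; merging gives y ≡ 2197 (mod 2915), where 2915 = lcm(55, 583).
gcd(2915, 1023) = 11 and 11 | (217 − 2197), so the pair is consistent; merging gives y ≡ 194587 (mod 271095), where 271095 = lcm(2915, 1023).
The solution is unique modulo lcm(55, 583, 1023) = 271095.

194587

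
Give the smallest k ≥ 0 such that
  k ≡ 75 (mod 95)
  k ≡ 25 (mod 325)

1975

gcd(95, 325) = 5 and 5 | (25 − 75), so the pair is consistent; merging gives k ≡ 1975 (mod 6175), where 6175 = lcm(95, 325).
The solution is unique modulo lcm(95, 325) = 6175.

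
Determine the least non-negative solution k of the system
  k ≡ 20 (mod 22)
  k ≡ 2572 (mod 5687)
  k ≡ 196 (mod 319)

gcd(22, 5687) = 11 and 11 | (2572 − 20), so the pair is consistent; merging gives k ≡ 2572 (mod 11374), where 11374 = lcm(22, 5687).
gcd(11374, 319) = 11 and 11 | (196 − 2572), so the pair is consistent; merging gives k ≡ 116312 (mod 329846), where 329846 = lcm(11374, 319).
The solution is unique modulo lcm(22, 5687, 319) = 329846.

116312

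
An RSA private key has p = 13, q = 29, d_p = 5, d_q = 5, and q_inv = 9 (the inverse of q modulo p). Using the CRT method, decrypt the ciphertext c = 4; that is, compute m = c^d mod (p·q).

m₁ = c^(d_p) mod p: c ≡ 4 (mod 13), and 4^5 mod 13 = 10.
m₂ = c^(d_q) mod q: c ≡ 4 (mod 29), and 4^5 mod 29 = 9.
h = q_inv·(m₁ − m₂) mod p = 9·(10 − 9) mod 13 = 9.
m = m₂ + h·q = 9 + 9·29 = 270.

270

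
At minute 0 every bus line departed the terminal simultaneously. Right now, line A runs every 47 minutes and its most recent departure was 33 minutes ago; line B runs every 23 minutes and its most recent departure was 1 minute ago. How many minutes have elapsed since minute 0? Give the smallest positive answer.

691

Combine the congruences pairwise.
From t ≡ 33 (mod 47) write t = 33 + 47s. Substituting into t ≡ 1 (mod 23) gives 47s ≡ 14 (mod 23), and since 1⁻¹ ≡ 1 (mod 23), s ≡ 14. Hence t ≡ 33 + 47·14 = 691 (mod 1081).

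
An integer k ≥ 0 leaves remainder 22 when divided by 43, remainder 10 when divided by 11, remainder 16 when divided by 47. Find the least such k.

Combine the congruences pairwise.
From k ≡ 22 (mod 43) write k = 22 + 43t. Substituting into k ≡ 10 (mod 11) gives 43t ≡ 10 (mod 11), and since 10⁻¹ ≡ 10 (mod 11), t ≡ 1. Hence k ≡ 22 + 43·1 = 65 (mod 473).
From k ≡ 65 (mod 473) write k = 65 + 473t. Substituting into k ≡ 16 (mod 47) gives 473t ≡ 45 (mod 47), and since 3⁻¹ ≡ 16 (mod 47), t ≡ 15. Hence k ≡ 65 + 473·15 = 7160 (mod 22231).

7160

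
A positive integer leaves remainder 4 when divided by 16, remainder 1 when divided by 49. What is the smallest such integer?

From x ≡ 4 (mod 16) write x = 4 + 16t. Substituting into x ≡ 1 (mod 49) gives 16t ≡ 46 (mod 49), and since 16⁻¹ ≡ 46 (mod 49), t ≡ 9. Hence x ≡ 4 + 16·9 = 148 (mod 784).

148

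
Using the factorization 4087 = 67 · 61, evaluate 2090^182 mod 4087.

927

Mod 67: 2090 ≡ 13; by Fermat, exponent reduces to 182 mod 66 = 50; 13^50 ≡ 56 (mod 67).
Mod 61: 2090 ≡ 16; by Fermat, exponent reduces to 182 mod 60 = 2; 16^2 ≡ 12 (mod 61).
Combine by CRT: x ≡ 56 (mod 67), x ≡ 12 (mod 61) ⇒ x ≡ 927 (mod 4087).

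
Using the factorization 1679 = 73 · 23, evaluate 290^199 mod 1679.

290

Mod 73: 290 ≡ 71; by Fermat, exponent reduces to 199 mod 72 = 55; 71^55 ≡ 71 (mod 73).
Mod 23: 290 ≡ 14; by Fermat, exponent reduces to 199 mod 22 = 1; 14^1 ≡ 14 (mod 23).
Combine by CRT: x ≡ 71 (mod 73), x ≡ 14 (mod 23) ⇒ x ≡ 290 (mod 1679).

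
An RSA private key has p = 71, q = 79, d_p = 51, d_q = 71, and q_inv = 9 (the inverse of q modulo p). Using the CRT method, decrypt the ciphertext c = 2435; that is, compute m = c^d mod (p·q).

m₁ = c^(d_p) mod p: c ≡ 21 (mod 71), and 21^51 mod 71 = 67.
m₂ = c^(d_q) mod q: c ≡ 65 (mod 79), and 65^71 mod 79 = 46.
h = q_inv·(m₁ − m₂) mod p = 9·(67 − 46) mod 71 = 47.
m = m₂ + h·q = 46 + 47·79 = 3759.

3759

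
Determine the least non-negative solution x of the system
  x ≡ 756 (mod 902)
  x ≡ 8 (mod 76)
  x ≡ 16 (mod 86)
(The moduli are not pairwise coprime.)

gcd(902, 76) = 2 and 2 | (8 − 756), so the pair is consistent; merging gives x ≡ 13384 (mod 34276), where 34276 = lcm(902, 76).
gcd(34276, 86) = 2 and 2 | (16 − 13384), so the pair is consistent; merging gives x ≡ 47660 (mod 1473868), where 1473868 = lcm(34276, 86).
The solution is unique modulo lcm(902, 76, 86) = 1473868.

47660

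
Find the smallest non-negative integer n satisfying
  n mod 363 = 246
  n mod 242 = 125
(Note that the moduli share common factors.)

609

gcd(363, 242) = 121 and 121 | (125 − 246), so the pair is consistent; merging gives n ≡ 609 (mod 726), where 726 = lcm(363, 242).
The solution is unique modulo lcm(363, 242) = 726.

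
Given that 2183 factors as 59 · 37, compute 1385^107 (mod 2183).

Mod 59: 1385 ≡ 28; by Fermat, exponent reduces to 107 mod 58 = 49; 28^49 ≡ 12 (mod 59).
Mod 37: 1385 ≡ 16; by Fermat, exponent reduces to 107 mod 36 = 35; 16^35 ≡ 7 (mod 37).
Combine by CRT: x ≡ 12 (mod 59), x ≡ 7 (mod 37) ⇒ x ≡ 1487 (mod 2183).

1487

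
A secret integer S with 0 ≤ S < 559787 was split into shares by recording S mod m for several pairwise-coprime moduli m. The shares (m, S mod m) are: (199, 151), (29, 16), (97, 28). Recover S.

From S ≡ 151 (mod 199) write S = 151 + 199t. Substituting into S ≡ 16 (mod 29) gives 199t ≡ 10 (mod 29), and since 25⁻¹ ≡ 7 (mod 29), t ≡ 12. Hence S ≡ 151 + 199·12 = 2539 (mod 5771).
From S ≡ 2539 (mod 5771) write S = 2539 + 5771t. Substituting into S ≡ 28 (mod 97) gives 5771t ≡ 11 (mod 97), and since 48⁻¹ ≡ 95 (mod 97), t ≡ 75. Hence S ≡ 2539 + 5771·75 = 435364 (mod 559787).

435364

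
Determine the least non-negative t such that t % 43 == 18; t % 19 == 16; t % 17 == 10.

The moduli are pairwise coprime; N = 43·19·17 = 13889.
N/43 = 323; 323 ≡ 22 (mod 43); 22·2 ≡ 1, so inverse 2.
N/19 = 731; 731 ≡ 9 (mod 19); 9·17 ≡ 1, so inverse 17.
N/17 = 817; 817 ≡ 1 (mod 17), inverse 1.
t ≡ 18·323·2 + 16·731·17 + 10·817·1 = 218630.
218630 mod 13889 = 10295.

10295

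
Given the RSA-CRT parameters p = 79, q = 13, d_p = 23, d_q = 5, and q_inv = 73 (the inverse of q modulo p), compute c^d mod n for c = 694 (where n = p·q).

m₁ = c^(d_p) mod p: c ≡ 62 (mod 79), and 62^23 mod 79 = 21.
m₂ = c^(d_q) mod q: c ≡ 5 (mod 13), and 5^5 mod 13 = 5.
h = q_inv·(m₁ − m₂) mod p = 73·(21 − 5) mod 79 = 62.
m = m₂ + h·q = 5 + 62·13 = 811.

811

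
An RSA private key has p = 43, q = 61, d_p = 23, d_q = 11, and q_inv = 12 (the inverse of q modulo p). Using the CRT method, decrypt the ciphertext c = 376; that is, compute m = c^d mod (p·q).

567

m₁ = c^(d_p) mod p: c ≡ 32 (mod 43), and 32^23 mod 43 = 8.
m₂ = c^(d_q) mod q: c ≡ 10 (mod 61), and 10^11 mod 61 = 18.
h = q_inv·(m₁ − m₂) mod p = 12·(8 − 18) mod 43 = 9.
m = m₂ + h·q = 18 + 9·61 = 567.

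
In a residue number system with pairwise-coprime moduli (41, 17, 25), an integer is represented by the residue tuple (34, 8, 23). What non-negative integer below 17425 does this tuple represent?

From x ≡ 34 (mod 41) write x = 34 + 41t. Substituting into x ≡ 8 (mod 17) gives 41t ≡ 8 (mod 17), and since 7⁻¹ ≡ 5 (mod 17), t ≡ 6. Hence x ≡ 34 + 41·6 = 280 (mod 697).
From x ≡ 280 (mod 697) write x = 280 + 697t. Substituting into x ≡ 23 (mod 25) gives 697t ≡ 18 (mod 25), and since 22⁻¹ ≡ 8 (mod 25), t ≡ 19. Hence x ≡ 280 + 697·19 = 13523 (mod 17425).

13523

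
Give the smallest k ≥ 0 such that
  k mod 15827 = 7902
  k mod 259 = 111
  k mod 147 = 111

gcd(15827, 259) = 7 and 7 | (111 − 7902), so the pair is consistent; merging gives k ≡ 435231 (mod 585599), where 585599 = lcm(15827, 259).
gcd(585599, 147) = 49 and 49 | (111 − 435231), so the pair is consistent; merging gives k ≡ 435231 (mod 1756797), where 1756797 = lcm(585599, 147).
The solution is unique modulo lcm(15827, 259, 147) = 1756797.

435231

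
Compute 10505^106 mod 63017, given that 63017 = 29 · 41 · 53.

57891

Mod 29: 10505 ≡ 7; by Fermat, exponent reduces to 106 mod 28 = 22; 7^22 ≡ 7 (mod 29).
Mod 41: 10505 ≡ 9; by Fermat, exponent reduces to 106 mod 40 = 26; 9^26 ≡ 40 (mod 41).
Mod 53: 10505 ≡ 11; by Fermat, exponent reduces to 106 mod 52 = 2; 11^2 ≡ 15 (mod 53).
Combine by CRT: x ≡ 7 (mod 29), x ≡ 40 (mod 41), x ≡ 15 (mod 53) ⇒ x ≡ 57891 (mod 63017).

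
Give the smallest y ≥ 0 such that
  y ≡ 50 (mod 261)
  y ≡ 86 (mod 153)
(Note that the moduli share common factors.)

1616

Combine the congruences pairwise.
gcd(261, 153) = 9 and 9 | (86 − 50), so the pair is consistent; merging gives y ≡ 1616 (mod 4437), where 4437 = lcm(261, 153).
The solution is unique modulo lcm(261, 153) = 4437.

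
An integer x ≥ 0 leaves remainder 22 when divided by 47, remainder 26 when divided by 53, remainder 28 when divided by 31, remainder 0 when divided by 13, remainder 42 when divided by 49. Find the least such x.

From x ≡ 22 (mod 47) write x = 22 + 47t. Substituting into x ≡ 26 (mod 53) gives 47t ≡ 4 (mod 53), and since 47⁻¹ ≡ 44 (mod 53), t ≡ 17. Hence x ≡ 22 + 47·17 = 821 (mod 2491).
From x ≡ 821 (mod 2491) write x = 821 + 2491t. Substituting into x ≡ 28 (mod 31) gives 2491t ≡ 13 (mod 31), and since 11⁻¹ ≡ 17 (mod 31), t ≡ 4. Hence x ≡ 821 + 2491·4 = 10785 (mod 77221).
From x ≡ 10785 (mod 77221) write x = 10785 + 77221t. Substituting into x ≡ 0 (mod 13) gives 77221t ≡ 5 (mod 13), and since 1⁻¹ ≡ 1 (mod 13), t ≡ 5. Hence x ≡ 10785 + 77221·5 = 396890 (mod 1003873).
From x ≡ 396890 (mod 1003873) write x = 396890 + 1003873t. Substituting into x ≡ 42 (mod 49) gives 1003873t ≡ 3 (mod 49), and since 10⁻¹ ≡ 5 (mod 49), t ≡ 15. Hence x ≡ 396890 + 1003873·15 = 15454985 (mod 49189777).

15454985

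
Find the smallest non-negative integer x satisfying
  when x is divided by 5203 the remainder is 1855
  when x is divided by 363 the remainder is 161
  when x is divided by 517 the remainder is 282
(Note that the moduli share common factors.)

Combine the congruences pairwise.
gcd(5203, 363) = 121 and 121 | (161 − 1855), so the pair is consistent; merging gives x ≡ 7058 (mod 15609), where 15609 = lcm(5203, 363).
gcd(15609, 517) = 11 and 11 | (282 − 7058), so the pair is consistent; merging gives x ≡ 568982 (mod 733623), where 733623 = lcm(15609, 517).
The solution is unique modulo lcm(5203, 363, 517) = 733623.

568982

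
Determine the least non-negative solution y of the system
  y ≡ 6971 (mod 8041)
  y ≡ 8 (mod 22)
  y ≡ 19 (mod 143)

159750

gcd(8041, 22) = 11 and 11 | (8 − 6971), so the pair is consistent; merging gives y ≡ 15012 (mod 16082), where 16082 = lcm(8041, 22).
gcd(16082, 143) = 11 and 11 | (19 − 15012), so the pair is consistent; merging gives y ≡ 159750 (mod 209066), where 209066 = lcm(16082, 143).
The solution is unique modulo lcm(8041, 22, 143) = 209066.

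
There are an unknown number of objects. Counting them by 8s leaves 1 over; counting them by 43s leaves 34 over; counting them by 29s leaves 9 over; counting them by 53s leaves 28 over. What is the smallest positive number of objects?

Combine the congruences pairwise.
From N ≡ 1 (mod 8) write N = 1 + 8t. Substituting into N ≡ 34 (mod 43) gives 8t ≡ 33 (mod 43), and since 8⁻¹ ≡ 27 (mod 43), t ≡ 31. Hence N ≡ 1 + 8·31 = 249 (mod 344).
From N ≡ 249 (mod 344) write N = 249 + 344t. Substituting into N ≡ 9 (mod 29) gives 344t ≡ 21 (mod 29), and since 25⁻¹ ≡ 7 (mod 29), t ≡ 2. Hence N ≡ 249 + 344·2 = 937 (mod 9976).
From N ≡ 937 (mod 9976) write N = 937 + 9976t. Substituting into N ≡ 28 (mod 53) gives 9976t ≡ 45 (mod 53), and since 12⁻¹ ≡ 31 (mod 53), t ≡ 17. Hence N ≡ 937 + 9976·17 = 170529 (mod 528728).

170529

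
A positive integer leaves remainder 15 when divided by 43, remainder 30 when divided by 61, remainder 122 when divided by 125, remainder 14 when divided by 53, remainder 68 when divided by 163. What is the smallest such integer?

2662239622

The moduli are pairwise coprime; M = 43·61·125·53·163 = 2832512125.
M/43 = 65872375; 65872375 ≡ 30 (mod 43); 30·33 ≡ 1, so inverse 33.
M/61 = 46434625; 46434625 ≡ 22 (mod 61); 22·25 ≡ 1, so inverse 25.
M/125 = 22660097; 22660097 ≡ 97 (mod 125); 97·58 ≡ 1, so inverse 58.
M/53 = 53443625; 53443625 ≡ 15 (mod 53); 15·46 ≡ 1, so inverse 46.
M/163 = 17377375; 17377375 ≡ 108 (mod 163); 108·80 ≡ 1, so inverse 80.
n ≡ 15·65872375·33 + 30·46434625·25 + 122·22660097·58 + 14·53443625·46 + 68·17377375·80 = 356726255247.
356726255247 mod 2832512125 = 2662239622.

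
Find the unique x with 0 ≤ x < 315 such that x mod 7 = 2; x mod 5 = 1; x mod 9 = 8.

296

Combine the congruences pairwise.
From x ≡ 2 (mod 7) write x = 2 + 7t. Substituting into x ≡ 1 (mod 5) gives 7t ≡ 4 (mod 5), and since 2⁻¹ ≡ 3 (mod 5), t ≡ 2. Hence x ≡ 2 + 7·2 = 16 (mod 35).
From x ≡ 16 (mod 35) write x = 16 + 35t. Substituting into x ≡ 8 (mod 9) gives 35t ≡ 1 (mod 9), and since 8⁻¹ ≡ 8 (mod 9), t ≡ 8. Hence x ≡ 16 + 35·8 = 296 (mod 315).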